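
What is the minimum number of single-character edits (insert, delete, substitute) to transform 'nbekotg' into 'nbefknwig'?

Let D[i][j] be the edit distance between the first i characters of 'nbekotg' and the first j characters of 'nbefknwig', with D[i][0] = i, D[0][j] = j, and D[i][j] = D[i-1][j-1] if the characters match, else 1 + min(D[i-1][j], D[i][j-1], D[i-1][j-1]). Filling the table (rows: prefixes of 'nbekotg', columns: prefixes of 'nbefknwig'):
     ε  n  b  e  f  k  n  w  i  g
  ε  0  1  2  3  4  5  6  7  8  9
  n  1  0  1  2  3  4  5  6  7  8
  b  2  1  0  1  2  3  4  5  6  7
  e  3  2  1  0  1  2  3  4  5  6
  k  4  3  2  1  1  1  2  3  4  5
  o  5  4  3  2  2  2  2  3  4  5
  t  6  5  4  3  3  3  3  3  4  5
  g  7  6  5  4  4  4  4  4  4  4
The bottom-right entry gives D[7][9] = 4, so no sequence of fewer than 4 edits works. Backtracking through the table gives one optimal edit sequence (4 edits):
  nbekotg → nbefkotg (ins f @4)
  nbefkotg → nbefknotg (ins n @6)
  nbefknotg → nbefknwtg (sub o→w @7)
  nbefknwtg → nbefknwig (sub t→i @8)
Edit distance = 4.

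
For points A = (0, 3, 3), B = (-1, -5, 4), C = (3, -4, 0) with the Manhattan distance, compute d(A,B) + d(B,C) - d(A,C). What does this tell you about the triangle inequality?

d(A,B) = 1 + 8 + 1 = 10, d(B,C) = 4 + 1 + 4 = 9, d(A,C) = 3 + 7 + 3 = 13.
d(A,B) + d(B,C) - d(A,C) = 10 + 9 - 13 = 19 - 13 = 6. This is ≥ 0, so the triangle inequality holds for these points.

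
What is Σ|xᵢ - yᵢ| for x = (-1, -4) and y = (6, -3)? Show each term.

Σ|x_i - y_i| = |-1 - 6| + |-4 - (-3)| = 7 + 1 = 8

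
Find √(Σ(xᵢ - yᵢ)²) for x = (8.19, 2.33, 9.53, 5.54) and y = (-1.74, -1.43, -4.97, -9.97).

√(Σ(x_i - y_i)²) = √((8.19 - (-1.74))² + (2.33 - (-1.43))² + (9.53 - (-4.97))² + (5.54 - (-9.97))²)
= √(9.93² + 3.76² + 14.5² + 15.51²) = √(98.6049 + 14.1376 + 210.25 + 240.5601) = √563.5526 ≈ 23.7393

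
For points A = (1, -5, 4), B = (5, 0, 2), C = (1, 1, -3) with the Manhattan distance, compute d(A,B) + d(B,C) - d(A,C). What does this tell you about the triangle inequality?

d(A,B) = 4 + 5 + 2 = 11, d(B,C) = 4 + 1 + 5 = 10, d(A,C) = 0 + 6 + 7 = 13.
d(A,B) + d(B,C) - d(A,C) = 11 + 10 - 13 = 21 - 13 = 8. This is ≥ 0, so the triangle inequality holds for these points.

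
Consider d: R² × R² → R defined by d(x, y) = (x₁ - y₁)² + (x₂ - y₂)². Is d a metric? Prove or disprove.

No. The squared Euclidean distance fails the triangle inequality. Counterexample: x = (0, 0), y = (4, 3), z = (8, 6). d(x,z) = 8² + 6² = 100, but d(x,y) + d(y,z) = (4² + 3²) + (4² + 3²) = 25 + 25 = 50. Since 100 > 50, the triangle inequality is violated. (Note: √d, the ordinary Euclidean distance, IS a metric.)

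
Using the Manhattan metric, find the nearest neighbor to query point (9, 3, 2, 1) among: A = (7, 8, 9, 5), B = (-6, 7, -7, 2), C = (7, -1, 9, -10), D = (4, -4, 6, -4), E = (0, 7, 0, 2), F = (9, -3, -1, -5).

Distances: d(A) = 18, d(B) = 29, d(C) = 24, d(D) = 21, d(E) = 16, d(F) = 15. Nearest: F = (9, -3, -1, -5) with distance 15.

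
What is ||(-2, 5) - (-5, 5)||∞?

max(|x_i - y_i|) = max(|-2 - (-5)|, |5 - 5|) = max(3, 0) = 3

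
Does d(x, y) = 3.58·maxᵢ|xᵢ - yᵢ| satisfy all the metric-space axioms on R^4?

Yes. The L∞ (Chebyshev) norm induces a metric on R^4, and multiplying a metric by a positive constant 3.58 > 0 preserves all four axioms: non-negativity (3.58·||x-y|| ≥ 0), identity (3.58·||x-y|| = 0 ⟺ ||x-y|| = 0 ⟺ x = y), symmetry (||x-y|| = ||y-x||), and the triangle inequality (3.58·||x-z|| ≤ 3.58·||x-y|| + 3.58·||y-z||). So d is a metric.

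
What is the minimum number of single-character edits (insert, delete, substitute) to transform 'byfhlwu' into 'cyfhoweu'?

Let D[i][j] be the edit distance between the first i characters of 'byfhlwu' and the first j characters of 'cyfhoweu', with D[i][0] = i, D[0][j] = j, and D[i][j] = D[i-1][j-1] if the characters match, else 1 + min(D[i-1][j], D[i][j-1], D[i-1][j-1]). Filling the table (rows: prefixes of 'byfhlwu', columns: prefixes of 'cyfhoweu'):
     ε  c  y  f  h  o  w  e  u
  ε  0  1  2  3  4  5  6  7  8
  b  1  1  2  3  4  5  6  7  8
  y  2  2  1  2  3  4  5  6  7
  f  3  3  2  1  2  3  4  5  6
  h  4  4  3  2  1  2  3  4  5
  l  5  5  4  3  2  2  3  4  5
  w  6  6  5  4  3  3  2  3  4
  u  7  7  6  5  4  4  3  3  3
The bottom-right entry gives D[7][8] = 3, so no sequence of fewer than 3 edits works. Backtracking through the table gives one optimal edit sequence (3 edits):
  byfhlwu → cyfhlwu (sub b→c @1)
  cyfhlwu → cyfhowu (sub l→o @5)
  cyfhowu → cyfhoweu (ins e @7)
Edit distance = 3.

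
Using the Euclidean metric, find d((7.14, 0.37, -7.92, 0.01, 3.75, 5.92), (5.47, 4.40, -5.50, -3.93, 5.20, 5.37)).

√(Σ(x_i - y_i)²) = √((7.14 - 5.47)² + (0.37 - 4.4)² + (-7.92 - (-5.5))² + (0.01 - (-3.93))² + (3.75 - 5.2)² + (5.92 - 5.37)²)
= √(1.67² + (-4.03)² + (-2.42)² + 3.94² + (-1.45)² + 0.55²) = √(2.7889 + 16.2409 + 5.8564 + 15.5236 + 2.1025 + 0.3025) = √42.8148 ≈ 6.5433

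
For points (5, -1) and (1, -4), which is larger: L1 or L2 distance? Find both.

L1 = |5 - 1| + |-1 - (-4)| = 4 + 3 = 7
L2 = √(4² + 3²) = √25 = 5
L1 ≥ L2 always (equality iff movement is along one axis); L1 > L2 here.
Ratio L1/L2 = 7/5 = 1.4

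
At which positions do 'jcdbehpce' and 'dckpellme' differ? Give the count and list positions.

Differing positions: 1, 3, 4, 6, 7, 8. Hamming distance = 6.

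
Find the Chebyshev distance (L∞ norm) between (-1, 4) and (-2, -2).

max(|x_i - y_i|) = max(|-1 - (-2)|, |4 - (-2)|) = max(1, 6) = 6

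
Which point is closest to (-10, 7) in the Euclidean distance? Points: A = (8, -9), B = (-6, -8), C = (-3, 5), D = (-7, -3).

Distances: d(A) ≈ 24.0832, d(B) ≈ 15.5242, d(C) ≈ 7.2801, d(D) ≈ 10.4403. Nearest: C = (-3, 5) with distance 7.2801.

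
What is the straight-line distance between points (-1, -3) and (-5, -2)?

√(Σ(x_i - y_i)²) = √((-1 - (-5))² + (-3 - (-2))²)
= √(4² + (-1)²) = √(16 + 1) = √17 ≈ 4.1231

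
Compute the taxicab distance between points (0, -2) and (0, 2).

Σ|x_i - y_i| = |0 - 0| + |-2 - 2| = 0 + 4 = 4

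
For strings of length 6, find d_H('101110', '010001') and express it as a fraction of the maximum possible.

Differing positions: 1, 2, 3, 4, 5, 6. Hamming distance = 6. The maximum possible Hamming distance for length-6 strings is 6, so d_H/6 = 6/6 = 1.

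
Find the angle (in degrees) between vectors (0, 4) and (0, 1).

With u = (0, 4), v = (0, 1):
u·v = 0·0 + 4·1 = 0 + 4 = 4.
|u| = √(0² + 4²) = √16, |v| = √(0² + 1²) = √1, so |u||v| = √(16·1) = √16 = 4.
cos θ = (u·v)/(|u||v|) = 4/4 = 1 (the vectors are parallel, pointing the same way)
θ = arccos(1) = 0°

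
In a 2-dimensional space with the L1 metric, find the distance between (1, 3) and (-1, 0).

Σ|x_i - y_i| = |1 - (-1)| + |3 - 0| = 2 + 3 = 5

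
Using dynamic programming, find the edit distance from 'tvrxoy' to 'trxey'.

Let D[i][j] be the edit distance between the first i characters of 'tvrxoy' and the first j characters of 'trxey', with D[i][0] = i, D[0][j] = j, and D[i][j] = D[i-1][j-1] if the characters match, else 1 + min(D[i-1][j], D[i][j-1], D[i-1][j-1]). Filling the table (rows: prefixes of 'tvrxoy', columns: prefixes of 'trxey'):
     ε  t  r  x  e  y
  ε  0  1  2  3  4  5
  t  1  0  1  2  3  4
  v  2  1  1  2  3  4
  r  3  2  1  2  3  4
  x  4  3  2  1  2  3
  o  5  4  3  2  2  3
  y  6  5  4  3  3  2
The bottom-right entry gives D[6][5] = 2, so no sequence of fewer than 2 edits works. Backtracking through the table gives one optimal edit sequence (2 edits):
  tvrxoy → trxoy (del v @2)
  trxoy → trxey (sub o→e @4)
Edit distance = 2.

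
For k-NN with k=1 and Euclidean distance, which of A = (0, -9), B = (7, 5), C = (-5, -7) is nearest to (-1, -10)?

Distances: d(A) ≈ 1.4142, d(B) = 17, d(C) = 5. Nearest: A = (0, -9) with distance 1.4142.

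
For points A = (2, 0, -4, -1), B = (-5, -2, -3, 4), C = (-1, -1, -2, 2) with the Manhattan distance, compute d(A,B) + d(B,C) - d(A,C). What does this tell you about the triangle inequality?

d(A,B) = 7 + 2 + 1 + 5 = 15, d(B,C) = 4 + 1 + 1 + 2 = 8, d(A,C) = 3 + 1 + 2 + 3 = 9.
d(A,B) + d(B,C) - d(A,C) = 15 + 8 - 9 = 23 - 9 = 14. This is ≥ 0, so the triangle inequality holds for these points.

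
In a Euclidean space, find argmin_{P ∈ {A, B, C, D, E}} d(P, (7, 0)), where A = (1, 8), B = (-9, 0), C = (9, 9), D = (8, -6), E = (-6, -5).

Distances: d(A) = 10, d(B) = 16, d(C) ≈ 9.2195, d(D) ≈ 6.0828, d(E) ≈ 13.9284. Nearest: D = (8, -6) with distance 6.0828.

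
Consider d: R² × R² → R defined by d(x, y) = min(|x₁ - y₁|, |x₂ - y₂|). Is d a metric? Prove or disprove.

No. d fails identity of indiscernibles: take x = (3, 0) and y = (3, 7). Then d(x,y) = min(|3 - 3|, |0 - 7|) = min(0, 7) = 0, yet x ≠ y.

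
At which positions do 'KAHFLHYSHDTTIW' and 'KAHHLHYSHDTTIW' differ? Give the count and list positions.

Differing positions: 4. Hamming distance = 1.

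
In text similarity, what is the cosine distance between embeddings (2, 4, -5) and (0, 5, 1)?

With u = (2, 4, -5), v = (0, 5, 1):
u·v = 2·0 + 4·5 + (-5)·1 = 0 + 20 + (-5) = 15.
|u| = √(2² + 4² + (-5)²) = √45, |v| = √(0² + 5² + 1²) = √26, so |u||v| = √(45·26) = √1170.
cos θ = (u·v)/(|u||v|) = 15/√1170 ≈ 0.4385
Cosine distance = 1 - cos θ ≈ 1 - 0.4385 = 0.5615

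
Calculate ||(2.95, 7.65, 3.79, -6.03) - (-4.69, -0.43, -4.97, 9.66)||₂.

√(Σ(x_i - y_i)²) = √((2.95 - (-4.69))² + (7.65 - (-0.43))² + (3.79 - (-4.97))² + (-6.03 - 9.66)²)
= √(7.64² + 8.08² + 8.76² + (-15.69)²) = √(58.3696 + 65.2864 + 76.7376 + 246.1761) = √446.5697 ≈ 21.1322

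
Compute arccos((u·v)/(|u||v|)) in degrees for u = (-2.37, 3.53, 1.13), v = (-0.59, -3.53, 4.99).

With u = (-2.37, 3.53, 1.13), v = (-0.59, -3.53, 4.99):
u·v = (-2.37)·(-0.59) + 3.53·(-3.53) + 1.13·4.99 = 1.3983 + (-12.4609) + 5.6387 = -5.4239.
|u| = √((-2.37)² + 3.53² + 1.13²) = √(5.6169 + 12.4609 + 1.2769) = √19.3547, |v| = √((-0.59)² + (-3.53)² + 4.99²) = √(0.3481 + 12.4609 + 24.9001) = √37.7091.
cos θ = (u·v)/(|u||v|) = -5.4239/(√19.3547·√37.7091) ≈ -0.200768
θ = arccos(-0.200768) ≈ 101.58°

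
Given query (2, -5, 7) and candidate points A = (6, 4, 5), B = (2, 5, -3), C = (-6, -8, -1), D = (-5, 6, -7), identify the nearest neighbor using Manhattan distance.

Distances: d(A) = 15, d(B) = 20, d(C) = 19, d(D) = 32. Nearest: A = (6, 4, 5) with distance 15.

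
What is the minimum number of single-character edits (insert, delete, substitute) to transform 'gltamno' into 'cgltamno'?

Let D[i][j] be the edit distance between the first i characters of 'gltamno' and the first j characters of 'cgltamno', with D[i][0] = i, D[0][j] = j, and D[i][j] = D[i-1][j-1] if the characters match, else 1 + min(D[i-1][j], D[i][j-1], D[i-1][j-1]). Filling the table (rows: prefixes of 'gltamno', columns: prefixes of 'cgltamno'):
     ε  c  g  l  t  a  m  n  o
  ε  0  1  2  3  4  5  6  7  8
  g  1  1  1  2  3  4  5  6  7
  l  2  2  2  1  2  3  4  5  6
  t  3  3  3  2  1  2  3  4  5
  a  4  4  4  3  2  1  2  3  4
  m  5  5  5  4  3  2  1  2  3
  n  6  6  6  5  4  3  2  1  2
  o  7  7  7  6  5  4  3  2  1
The bottom-right entry gives D[7][8] = 1, so no sequence of fewer than 1 edit works. Backtracking through the table gives one optimal edit sequence (1 edit):
  gltamno → cgltamno (ins c @1)
Edit distance = 1.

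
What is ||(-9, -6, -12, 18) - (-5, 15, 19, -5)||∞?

max(|x_i - y_i|) = max(|-9 - (-5)|, |-6 - 15|, |-12 - 19|, |18 - (-5)|) = max(4, 21, 31, 23) = 31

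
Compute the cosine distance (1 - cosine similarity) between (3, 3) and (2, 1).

With u = (3, 3), v = (2, 1):
u·v = 3·2 + 3·1 = 6 + 3 = 9.
|u| = √(3² + 3²) = √18, |v| = √(2² + 1²) = √5, so |u||v| = √(18·5) = √90.
cos θ = (u·v)/(|u||v|) = 9/√90 ≈ 0.9487
Cosine distance = 1 - cos θ ≈ 1 - 0.9487 = 0.0513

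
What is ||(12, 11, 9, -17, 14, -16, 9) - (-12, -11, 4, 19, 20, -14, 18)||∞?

max(|x_i - y_i|) = max(|12 - (-12)|, |11 - (-11)|, |9 - 4|, |-17 - 19|, |14 - 20|, |-16 - (-14)|, |9 - 18|) = max(24, 22, 5, 36, 6, 2, 9) = 36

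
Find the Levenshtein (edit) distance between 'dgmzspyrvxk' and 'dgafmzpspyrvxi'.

Let D[i][j] be the edit distance between the first i characters of 'dgmzspyrvxk' and the first j characters of 'dgafmzpspyrvxi', with D[i][0] = i, D[0][j] = j, and D[i][j] = D[i-1][j-1] if the characters match, else 1 + min(D[i-1][j], D[i][j-1], D[i-1][j-1]). Filling the table (rows: prefixes of 'dgmzspyrvxk', columns: prefixes of 'dgafmzpspyrvxi'):
     ε  d  g  a  f  m  z  p  s  p  y  r  v  x  i
  ε  0  1  2  3  4  5  6  7  8  9 10 11 12 13 14
  d  1  0  1  2  3  4  5  6  7  8  9 10 11 12 13
  g  2  1  0  1  2  3  4  5  6  7  8  9 10 11 12
  m  3  2  1  1  2  2  3  4  5  6  7  8  9 10 11
  z  4  3  2  2  2  3  2  3  4  5  6  7  8  9 10
  s  5  4  3  3  3  3  3  3  3  4  5  6  7  8  9
  p  6  5  4  4  4  4  4  3  4  3  4  5  6  7  8
  y  7  6  5  5  5  5  5  4  4  4  3  4  5  6  7
  r  8  7  6  6  6  6  6  5  5  5  4  3  4  5  6
  v  9  8  7  7  7  7  7  6  6  6  5  4  3  4  5
  x 10  9  8  8  8  8  8  7  7  7  6  5  4  3  4
  k 11 10  9  9  9  9  9  8  8  8  7  6  5  4  4
The bottom-right entry gives D[11][14] = 4, so no sequence of fewer than 4 edits works. Backtracking through the table gives one optimal edit sequence (4 edits):
  dgmzspyrvxk → dgamzspyrvxk (ins a @3)
  dgamzspyrvxk → dgafmzspyrvxk (ins f @4)
  dgafmzspyrvxk → dgafmzpspyrvxk (ins p @7)
  dgafmzpspyrvxk → dgafmzpspyrvxi (sub k→i @14)
Edit distance = 4.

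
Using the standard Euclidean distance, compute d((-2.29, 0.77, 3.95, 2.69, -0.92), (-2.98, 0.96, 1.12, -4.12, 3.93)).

(Σ|x_i - y_i|^2)^(1/2) = (|-2.29 - (-2.98)|^2 + |0.77 - 0.96|^2 + |3.95 - 1.12|^2 + |2.69 - (-4.12)|^2 + |-0.92 - 3.93|^2)^(1/2)
= (0.69^2 + 0.19^2 + 2.83^2 + 6.81^2 + 4.85^2)^(1/2) = (0.4761 + 0.0361 + 8.0089 + 46.3761 + 23.5225)^(1/2) = (78.4197)^(1/2) ≈ 8.8555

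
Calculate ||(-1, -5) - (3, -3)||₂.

√(Σ(x_i - y_i)²) = √((-1 - 3)² + (-5 - (-3))²)
= √((-4)² + (-2)²) = √(16 + 4) = √20 ≈ 4.4721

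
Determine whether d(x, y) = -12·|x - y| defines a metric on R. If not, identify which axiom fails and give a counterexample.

No. With c = -12 < 0, d fails non-negativity: d(2, 9) = -12·|2 - 9| = -12·7 = -84 < 0.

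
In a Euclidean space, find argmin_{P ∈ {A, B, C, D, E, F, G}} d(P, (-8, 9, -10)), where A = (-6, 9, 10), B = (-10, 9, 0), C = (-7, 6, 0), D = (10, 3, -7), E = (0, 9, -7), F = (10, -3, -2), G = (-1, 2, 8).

Distances: d(A) ≈ 20.0998, d(B) ≈ 10.198, d(C) ≈ 10.4881, d(D) ≈ 19.2094, d(E) ≈ 8.544, d(F) ≈ 23.0651, d(G) ≈ 20.5426. Nearest: E = (0, 9, -7) with distance 8.544.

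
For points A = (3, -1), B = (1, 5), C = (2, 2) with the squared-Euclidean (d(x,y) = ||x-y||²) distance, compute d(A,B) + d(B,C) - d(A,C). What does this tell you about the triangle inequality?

d(A,B) = 2² + 6² = 40, d(B,C) = 1² + 3² = 10, d(A,C) = 1² + 3² = 10.
d(A,B) + d(B,C) - d(A,C) = 40 + 10 - 10 = 50 - 10 = 40. This is ≥ 0, so the triangle inequality holds for these points.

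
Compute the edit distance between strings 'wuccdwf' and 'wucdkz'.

Let D[i][j] be the edit distance between the first i characters of 'wuccdwf' and the first j characters of 'wucdkz', with D[i][0] = i, D[0][j] = j, and D[i][j] = D[i-1][j-1] if the characters match, else 1 + min(D[i-1][j], D[i][j-1], D[i-1][j-1]). Filling the table (rows: prefixes of 'wuccdwf', columns: prefixes of 'wucdkz'):
     ε  w  u  c  d  k  z
  ε  0  1  2  3  4  5  6
  w  1  0  1  2  3  4  5
  u  2  1  0  1  2  3  4
  c  3  2  1  0  1  2  3
  c  4  3  2  1  1  2  3
  d  5  4  3  2  1  2  3
  w  6  5  4  3  2  2  3
  f  7  6  5  4  3  3  3
The bottom-right entry gives D[7][6] = 3, so no sequence of fewer than 3 edits works. Backtracking through the table gives one optimal edit sequence (3 edits):
  wuccdwf → wucdwf (del c @3)
  wucdwf → wucdkf (sub w→k @5)
  wucdkf → wucdkz (sub f→z @6)
Edit distance = 3.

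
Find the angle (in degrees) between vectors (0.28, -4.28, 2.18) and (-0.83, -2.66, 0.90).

With u = (0.28, -4.28, 2.18), v = (-0.83, -2.66, 0.90):
u·v = 0.28·(-0.83) + (-4.28)·(-2.66) + 2.18·0.9 = (-0.2324) + 11.3848 + 1.962 = 13.1144.
|u| = √(0.28² + (-4.28)² + 2.18²) = √(0.0784 + 18.3184 + 4.7524) = √23.1492, |v| = √((-0.83)² + (-2.66)² + 0.9²) = √(0.6889 + 7.0756 + 0.81) = √8.5745.
cos θ = (u·v)/(|u||v|) = 13.1144/(√23.1492·√8.5745) ≈ 0.930842
θ = arccos(0.930842) ≈ 21.43°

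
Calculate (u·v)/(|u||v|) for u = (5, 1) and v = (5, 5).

With u = (5, 1), v = (5, 5):
u·v = 5·5 + 1·5 = 25 + 5 = 30.
|u| = √(5² + 1²) = √26, |v| = √(5² + 5²) = √50, so |u||v| = √(26·50) = √1300.
cos θ = (u·v)/(|u||v|) = 30/√1300 ≈ 0.8321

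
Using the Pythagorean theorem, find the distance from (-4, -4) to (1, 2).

√(Σ(x_i - y_i)²) = √((-4 - 1)² + (-4 - 2)²)
= √((-5)² + (-6)²) = √(25 + 36) = √61 ≈ 7.8102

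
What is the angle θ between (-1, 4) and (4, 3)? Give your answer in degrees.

With u = (-1, 4), v = (4, 3):
u·v = (-1)·4 + 4·3 = (-4) + 12 = 8.
|u| = √((-1)² + 4²) = √17, |v| = √(4² + 3²) = √25, so |u||v| = √(17·25) = √425.
cos θ = (u·v)/(|u||v|) = 8/√425 = 0.388057
θ = arccos(0.388057) ≈ 67.17°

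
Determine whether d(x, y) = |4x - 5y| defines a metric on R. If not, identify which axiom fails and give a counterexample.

No. d fails symmetry: d(6, 5) = |4·6 - 5·5| = |-1| = 1, but d(5, 6) = |4·5 - 5·6| = |-10| = 10. Since 1 ≠ 10, d(x,y) ≠ d(y,x) in general.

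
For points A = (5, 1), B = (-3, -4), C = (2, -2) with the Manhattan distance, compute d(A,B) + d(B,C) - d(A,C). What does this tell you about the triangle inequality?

d(A,B) = 8 + 5 = 13, d(B,C) = 5 + 2 = 7, d(A,C) = 3 + 3 = 6.
d(A,B) + d(B,C) - d(A,C) = 13 + 7 - 6 = 20 - 6 = 14. This is ≥ 0, so the triangle inequality holds for these points.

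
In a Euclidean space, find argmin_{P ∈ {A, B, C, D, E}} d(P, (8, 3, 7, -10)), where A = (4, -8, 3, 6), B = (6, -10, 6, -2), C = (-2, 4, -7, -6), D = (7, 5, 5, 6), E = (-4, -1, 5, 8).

Distances: d(A) ≈ 20.2237, d(B) ≈ 15.4272, d(C) ≈ 17.6918, d(D) ≈ 16.2788, d(E) ≈ 22.0907. Nearest: B = (6, -10, 6, -2) with distance 15.4272.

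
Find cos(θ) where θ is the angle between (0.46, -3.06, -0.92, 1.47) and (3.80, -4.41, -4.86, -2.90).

With u = (0.46, -3.06, -0.92, 1.47), v = (3.80, -4.41, -4.86, -2.90):
u·v = 0.46·3.8 + (-3.06)·(-4.41) + (-0.92)·(-4.86) + 1.47·(-2.9) = 1.748 + 13.4946 + 4.4712 + (-4.263) = 15.4508.
|u| = √(0.46² + (-3.06)² + (-0.92)² + 1.47²) = √(0.2116 + 9.3636 + 0.8464 + 2.1609) = √12.5825, |v| = √(3.8² + (-4.41)² + (-4.86)² + (-2.9)²) = √(14.44 + 19.4481 + 23.6196 + 8.41) = √65.9177.
cos θ = (u·v)/(|u||v|) = 15.4508/(√12.5825·√65.9177) ≈ 0.5365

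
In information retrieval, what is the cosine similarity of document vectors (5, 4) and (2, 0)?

With u = (5, 4), v = (2, 0):
u·v = 5·2 + 4·0 = 10 + 0 = 10.
|u| = √(5² + 4²) = √41, |v| = √(2² + 0²) = √4, so |u||v| = √(41·4) = √164.
cos θ = (u·v)/(|u||v|) = 10/√164 ≈ 0.7809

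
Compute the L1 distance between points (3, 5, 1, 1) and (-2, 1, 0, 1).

Σ|x_i - y_i| = |3 - (-2)| + |5 - 1| + |1 - 0| + |1 - 1| = 5 + 4 + 1 + 0 = 10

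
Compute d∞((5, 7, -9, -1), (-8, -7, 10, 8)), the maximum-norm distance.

max(|x_i - y_i|) = max(|5 - (-8)|, |7 - (-7)|, |-9 - 10|, |-1 - 8|) = max(13, 14, 19, 9) = 19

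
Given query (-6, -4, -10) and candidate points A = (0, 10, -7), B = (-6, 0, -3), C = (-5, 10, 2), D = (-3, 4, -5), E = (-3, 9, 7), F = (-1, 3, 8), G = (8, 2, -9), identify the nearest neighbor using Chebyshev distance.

Distances: d(A) = 14, d(B) = 7, d(C) = 14, d(D) = 8, d(E) = 17, d(F) = 18, d(G) = 14. Nearest: B = (-6, 0, -3) with distance 7.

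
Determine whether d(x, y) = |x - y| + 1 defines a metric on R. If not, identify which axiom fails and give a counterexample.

No. d fails identity of indiscernibles (specifically d(x,x) = 0): d(3, 3) = |3 - 3| + 1 = 0 + 1 = 1 ≠ 0.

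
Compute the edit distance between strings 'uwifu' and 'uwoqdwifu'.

Let D[i][j] be the edit distance between the first i characters of 'uwifu' and the first j characters of 'uwoqdwifu', with D[i][0] = i, D[0][j] = j, and D[i][j] = D[i-1][j-1] if the characters match, else 1 + min(D[i-1][j], D[i][j-1], D[i-1][j-1]). Filling the table (rows: prefixes of 'uwifu', columns: prefixes of 'uwoqdwifu'):
     ε  u  w  o  q  d  w  i  f  u
  ε  0  1  2  3  4  5  6  7  8  9
  u  1  0  1  2  3  4  5  6  7  8
  w  2  1  0  1  2  3  4  5  6  7
  i  3  2  1  1  2  3  4  4  5  6
  f  4  3  2  2  2  3  4  5  4  5
  u  5  4  3  3  3  3  4  5  5  4
The bottom-right entry gives D[5][9] = 4, so no sequence of fewer than 4 edits works. Backtracking through the table gives one optimal edit sequence (4 edits):
  uwifu → uwwifu (ins w @2)
  uwwifu → uwowifu (ins o @3)
  uwowifu → uwoqwifu (ins q @4)
  uwoqwifu → uwoqdwifu (ins d @5)
Edit distance = 4.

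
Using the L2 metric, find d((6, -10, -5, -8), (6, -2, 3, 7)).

√(Σ(x_i - y_i)²) = √((6 - 6)² + (-10 - (-2))² + (-5 - 3)² + (-8 - 7)²)
= √(0² + (-8)² + (-8)² + (-15)²) = √(0 + 64 + 64 + 225) = √353 ≈ 18.7883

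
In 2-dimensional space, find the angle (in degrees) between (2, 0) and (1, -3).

With u = (2, 0), v = (1, -3):
u·v = 2·1 + 0·(-3) = 2 + 0 = 2.
|u| = √(2² + 0²) = √4, |v| = √(1² + (-3)²) = √10, so |u||v| = √(4·10) = √40.
cos θ = (u·v)/(|u||v|) = 2/√40 ≈ 0.316228
θ = arccos(0.316228) ≈ 71.57°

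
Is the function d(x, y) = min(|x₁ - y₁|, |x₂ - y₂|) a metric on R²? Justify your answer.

No. d fails identity of indiscernibles: take x = (0, 0) and y = (0, 6). Then d(x,y) = min(|0 - 0|, |0 - 6|) = min(0, 6) = 0, yet x ≠ y.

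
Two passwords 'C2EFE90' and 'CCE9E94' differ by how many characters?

Differing positions: 2, 4, 7. Hamming distance = 3.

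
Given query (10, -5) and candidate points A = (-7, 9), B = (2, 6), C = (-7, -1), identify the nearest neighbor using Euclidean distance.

Distances: d(A) ≈ 22.0227, d(B) ≈ 13.6015, d(C) ≈ 17.4642. Nearest: B = (2, 6) with distance 13.6015.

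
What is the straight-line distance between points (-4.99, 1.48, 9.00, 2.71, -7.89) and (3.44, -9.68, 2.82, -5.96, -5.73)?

√(Σ(x_i - y_i)²) = √((-4.99 - 3.44)² + (1.48 - (-9.68))² + (9 - 2.82)² + (2.71 - (-5.96))² + (-7.89 - (-5.73))²)
= √((-8.43)² + 11.16² + 6.18² + 8.67² + (-2.16)²) = √(71.0649 + 124.5456 + 38.1924 + 75.1689 + 4.6656) = √313.6374 ≈ 17.7098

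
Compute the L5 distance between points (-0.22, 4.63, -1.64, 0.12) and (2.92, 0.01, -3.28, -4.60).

(Σ|x_i - y_i|^5)^(1/5) = (|-0.22 - 2.92|^5 + |4.63 - 0.01|^5 + |-1.64 - (-3.28)|^5 + |0.12 - (-4.6)|^5)^(1/5)
= (3.14^5 + 4.62^5 + 1.64^5 + 4.72^5)^(1/5) ≈ (305.2448 + 2104.7954 + 11.8637 + 2342.6639)^(1/5) = (4764.5678)^(1/5) ≈ 5.4401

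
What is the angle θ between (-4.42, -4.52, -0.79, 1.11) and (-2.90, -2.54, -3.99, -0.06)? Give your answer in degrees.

With u = (-4.42, -4.52, -0.79, 1.11), v = (-2.90, -2.54, -3.99, -0.06):
u·v = (-4.42)·(-2.9) + (-4.52)·(-2.54) + (-0.79)·(-3.99) + 1.11·(-0.06) = 12.818 + 11.4808 + 3.1521 + (-0.0666) = 27.3843.
|u| = √((-4.42)² + (-4.52)² + (-0.79)² + 1.11²) = √(19.5364 + 20.4304 + 0.6241 + 1.2321) = √41.823, |v| = √((-2.9)² + (-2.54)² + (-3.99)² + (-0.06)²) = √(8.41 + 6.4516 + 15.9201 + 0.0036) = √30.7853.
cos θ = (u·v)/(|u||v|) = 27.3843/(√41.823·√30.7853) ≈ 0.763172
θ = arccos(0.763172) ≈ 40.26°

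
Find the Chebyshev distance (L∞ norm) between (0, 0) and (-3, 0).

max(|x_i - y_i|) = max(|0 - (-3)|, |0 - 0|) = max(3, 0) = 3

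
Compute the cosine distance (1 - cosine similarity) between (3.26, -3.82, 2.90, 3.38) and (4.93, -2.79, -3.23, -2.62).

With u = (3.26, -3.82, 2.90, 3.38), v = (4.93, -2.79, -3.23, -2.62):
u·v = 3.26·4.93 + (-3.82)·(-2.79) + 2.9·(-3.23) + 3.38·(-2.62) = 16.0718 + 10.6578 + (-9.367) + (-8.8556) = 8.507.
|u| = √(3.26² + (-3.82)² + 2.9² + 3.38²) = √(10.6276 + 14.5924 + 8.41 + 11.4244) = √45.0544, |v| = √(4.93² + (-2.79)² + (-3.23)² + (-2.62)²) = √(24.3049 + 7.7841 + 10.4329 + 6.8644) = √49.3863.
cos θ = (u·v)/(|u||v|) = 8.507/(√45.0544·√49.3863) ≈ 0.1803
Cosine distance = 1 - cos θ ≈ 1 - 0.1803 = 0.8197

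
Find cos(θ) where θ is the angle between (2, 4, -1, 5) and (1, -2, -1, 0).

With u = (2, 4, -1, 5), v = (1, -2, -1, 0):
u·v = 2·1 + 4·(-2) + (-1)·(-1) + 5·0 = 2 + (-8) + 1 + 0 = -5.
|u| = √(2² + 4² + (-1)² + 5²) = √46, |v| = √(1² + (-2)² + (-1)² + 0²) = √6, so |u||v| = √(46·6) = √276.
cos θ = (u·v)/(|u||v|) = -5/√276 ≈ -0.301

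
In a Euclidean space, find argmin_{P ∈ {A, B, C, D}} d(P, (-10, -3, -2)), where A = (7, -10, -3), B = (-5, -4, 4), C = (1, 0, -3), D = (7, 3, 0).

Distances: d(A) ≈ 18.412, d(B) ≈ 7.874, d(C) ≈ 11.4455, d(D) ≈ 18.1384. Nearest: B = (-5, -4, 4) with distance 7.874.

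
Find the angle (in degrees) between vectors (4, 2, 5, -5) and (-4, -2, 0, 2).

With u = (4, 2, 5, -5), v = (-4, -2, 0, 2):
u·v = 4·(-4) + 2·(-2) + 5·0 + (-5)·2 = (-16) + (-4) + 0 + (-10) = -30.
|u| = √(4² + 2² + 5² + (-5)²) = √70, |v| = √((-4)² + (-2)² + 0² + 2²) = √24, so |u||v| = √(70·24) = √1680.
cos θ = (u·v)/(|u||v|) = -30/√1680 ≈ -0.731925
θ = arccos(-0.731925) ≈ 137.05°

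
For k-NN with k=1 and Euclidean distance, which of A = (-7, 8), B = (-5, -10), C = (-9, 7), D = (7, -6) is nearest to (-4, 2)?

Distances: d(A) ≈ 6.7082, d(B) ≈ 12.0416, d(C) ≈ 7.0711, d(D) ≈ 13.6015. Nearest: A = (-7, 8) with distance 6.7082.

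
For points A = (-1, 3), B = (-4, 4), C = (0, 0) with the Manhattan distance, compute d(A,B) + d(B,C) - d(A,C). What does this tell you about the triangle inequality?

d(A,B) = 3 + 1 = 4, d(B,C) = 4 + 4 = 8, d(A,C) = 1 + 3 = 4.
d(A,B) + d(B,C) - d(A,C) = 4 + 8 - 4 = 12 - 4 = 8. This is ≥ 0, so the triangle inequality holds for these points.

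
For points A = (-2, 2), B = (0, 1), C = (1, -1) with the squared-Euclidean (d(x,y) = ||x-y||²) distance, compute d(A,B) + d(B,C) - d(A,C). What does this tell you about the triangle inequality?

d(A,B) = 2² + 1² = 5, d(B,C) = 1² + 2² = 5, d(A,C) = 3² + 3² = 18.
d(A,B) + d(B,C) - d(A,C) = 5 + 5 - 18 = 10 - 18 = -8. This is < 0, so the triangle inequality FAILS for these points (squared-Euclidean is not a metric).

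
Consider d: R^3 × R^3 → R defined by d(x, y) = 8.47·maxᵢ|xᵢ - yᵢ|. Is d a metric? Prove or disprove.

Yes. The L∞ (Chebyshev) norm induces a metric on R^3, and multiplying a metric by a positive constant 8.47 > 0 preserves all four axioms: non-negativity (8.47·||x-y|| ≥ 0), identity (8.47·||x-y|| = 0 ⟺ ||x-y|| = 0 ⟺ x = y), symmetry (||x-y|| = ||y-x||), and the triangle inequality (8.47·||x-z|| ≤ 8.47·||x-y|| + 8.47·||y-z||). So d is a metric.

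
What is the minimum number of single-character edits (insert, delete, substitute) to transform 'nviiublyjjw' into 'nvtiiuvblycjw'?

Let D[i][j] be the edit distance between the first i characters of 'nviiublyjjw' and the first j characters of 'nvtiiuvblycjw', with D[i][0] = i, D[0][j] = j, and D[i][j] = D[i-1][j-1] if the characters match, else 1 + min(D[i-1][j], D[i][j-1], D[i-1][j-1]). Filling the table (rows: prefixes of 'nviiublyjjw', columns: prefixes of 'nvtiiuvblycjw'):
     ε  n  v  t  i  i  u  v  b  l  y  c  j  w
  ε  0  1  2  3  4  5  6  7  8  9 10 11 12 13
  n  1  0  1  2  3  4  5  6  7  8  9 10 11 12
  v  2  1  0  1  2  3  4  5  6  7  8  9 10 11
  i  3  2  1  1  1  2  3  4  5  6  7  8  9 10
  i  4  3  2  2  1  1  2  3  4  5  6  7  8  9
  u  5  4  3  3  2  2  1  2  3  4  5  6  7  8
  b  6  5  4  4  3  3  2  2  2  3  4  5  6  7
  l  7  6  5  5  4  4  3  3  3  2  3  4  5  6
  y  8  7  6  6  5  5  4  4  4  3  2  3  4  5
  j  9  8  7  7  6  6  5  5  5  4  3  3  3  4
  j 10  9  8  8  7  7  6  6  6  5  4  4  3  4
  w 11 10  9  9  8  8  7  7  7  6  5  5  4  3
The bottom-right entry gives D[11][13] = 3, so no sequence of fewer than 3 edits works. Backtracking through the table gives one optimal edit sequence (3 edits):
  nviiublyjjw → nvtiiublyjjw (ins t @3)
  nvtiiublyjjw → nvtiiuvblyjjw (ins v @7)
  nvtiiuvblyjjw → nvtiiuvblycjw (sub j→c @11)
Edit distance = 3.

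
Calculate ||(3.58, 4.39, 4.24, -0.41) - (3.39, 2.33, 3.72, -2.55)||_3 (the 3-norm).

(Σ|x_i - y_i|^3)^(1/3) = (|3.58 - 3.39|^3 + |4.39 - 2.33|^3 + |4.24 - 3.72|^3 + |-0.41 - (-2.55)|^3)^(1/3)
= (0.19^3 + 2.06^3 + 0.52^3 + 2.14^3)^(1/3) ≈ (0.0069 + 8.7418 + 0.1406 + 9.8003)^(1/3) = (18.6896)^(1/3) ≈ 2.6538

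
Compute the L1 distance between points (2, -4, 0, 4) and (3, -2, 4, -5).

Σ|x_i - y_i| = |2 - 3| + |-4 - (-2)| + |0 - 4| + |4 - (-5)| = 1 + 2 + 4 + 9 = 16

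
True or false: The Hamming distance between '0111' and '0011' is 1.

Differing positions: 2. Hamming distance = 1, so the claim is true.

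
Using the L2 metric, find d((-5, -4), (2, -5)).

√(Σ(x_i - y_i)²) = √((-5 - 2)² + (-4 - (-5))²)
= √((-7)² + 1²) = √(49 + 1) = √50 ≈ 7.0711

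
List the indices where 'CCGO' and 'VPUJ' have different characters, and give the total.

Differing positions: 1, 2, 3, 4. Hamming distance = 4.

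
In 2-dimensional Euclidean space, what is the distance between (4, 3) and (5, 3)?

√(Σ(x_i - y_i)²) = √((4 - 5)² + (3 - 3)²)
= √((-1)² + 0²) = √(1 + 0) = √1 = 1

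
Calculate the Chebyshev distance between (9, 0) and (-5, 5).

max(|x_i - y_i|) = max(|9 - (-5)|, |0 - 5|) = max(14, 5) = 14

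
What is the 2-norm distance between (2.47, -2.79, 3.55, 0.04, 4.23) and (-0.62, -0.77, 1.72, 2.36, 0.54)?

(Σ|x_i - y_i|^2)^(1/2) = (|2.47 - (-0.62)|^2 + |-2.79 - (-0.77)|^2 + |3.55 - 1.72|^2 + |0.04 - 2.36|^2 + |4.23 - 0.54|^2)^(1/2)
= (3.09^2 + 2.02^2 + 1.83^2 + 2.32^2 + 3.69^2)^(1/2) = (9.5481 + 4.0804 + 3.3489 + 5.3824 + 13.6161)^(1/2) = (35.9759)^(1/2) ≈ 5.998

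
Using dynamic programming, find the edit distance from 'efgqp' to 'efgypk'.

Let D[i][j] be the edit distance between the first i characters of 'efgqp' and the first j characters of 'efgypk', with D[i][0] = i, D[0][j] = j, and D[i][j] = D[i-1][j-1] if the characters match, else 1 + min(D[i-1][j], D[i][j-1], D[i-1][j-1]). Filling the table (rows: prefixes of 'efgqp', columns: prefixes of 'efgypk'):
     ε  e  f  g  y  p  k
  ε  0  1  2  3  4  5  6
  e  1  0  1  2  3  4  5
  f  2  1  0  1  2  3  4
  g  3  2  1  0  1  2  3
  q  4  3  2  1  1  2  3
  p  5  4  3  2  2  1  2
The bottom-right entry gives D[5][6] = 2, so no sequence of fewer than 2 edits works. Backtracking through the table gives one optimal edit sequence (2 edits):
  efgqp → efgyp (sub q→y @4)
  efgyp → efgypk (ins k @6)
Edit distance = 2.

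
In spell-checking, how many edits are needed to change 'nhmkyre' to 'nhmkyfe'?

Let D[i][j] be the edit distance between the first i characters of 'nhmkyre' and the first j characters of 'nhmkyfe', with D[i][0] = i, D[0][j] = j, and D[i][j] = D[i-1][j-1] if the characters match, else 1 + min(D[i-1][j], D[i][j-1], D[i-1][j-1]). Filling the table (rows: prefixes of 'nhmkyre', columns: prefixes of 'nhmkyfe'):
     ε  n  h  m  k  y  f  e
  ε  0  1  2  3  4  5  6  7
  n  1  0  1  2  3  4  5  6
  h  2  1  0  1  2  3  4  5
  m  3  2  1  0  1  2  3  4
  k  4  3  2  1  0  1  2  3
  y  5  4  3  2  1  0  1  2
  r  6  5  4  3  2  1  1  2
  e  7  6  5  4  3  2  2  1
The bottom-right entry gives D[7][7] = 1, so no sequence of fewer than 1 edit works. Backtracking through the table gives one optimal edit sequence (1 edit):
  nhmkyre → nhmkyfe (sub r→f @6)
Edit distance = 1.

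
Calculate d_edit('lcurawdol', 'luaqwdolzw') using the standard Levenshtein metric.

Let D[i][j] be the edit distance between the first i characters of 'lcurawdol' and the first j characters of 'luaqwdolzw', with D[i][0] = i, D[0][j] = j, and D[i][j] = D[i-1][j-1] if the characters match, else 1 + min(D[i-1][j], D[i][j-1], D[i-1][j-1]). Filling the table (rows: prefixes of 'lcurawdol', columns: prefixes of 'luaqwdolzw'):
     ε  l  u  a  q  w  d  o  l  z  w
  ε  0  1  2  3  4  5  6  7  8  9 10
  l  1  0  1  2  3  4  5  6  7  8  9
  c  2  1  1  2  3  4  5  6  7  8  9
  u  3  2  1  2  3  4  5  6  7  8  9
  r  4  3  2  2  3  4  5  6  7  8  9
  a  5  4  3  2  3  4  5  6  7  8  9
  w  6  5  4  3  3  3  4  5  6  7  8
  d  7  6  5  4  4  4  3  4  5  6  7
  o  8  7  6  5  5  5  4  3  4  5  6
  l  9  8  7  6  6  6  5  4  3  4  5
The bottom-right entry gives D[9][10] = 5, so no sequence of fewer than 5 edits works. Backtracking through the table gives one optimal edit sequence (5 edits):
  lcurawdol → lurawdol (del c @2)
  lurawdol → luaawdol (sub r→a @3)
  luaawdol → luaqwdol (sub a→q @4)
  luaqwdol → luaqwdolz (ins z @9)
  luaqwdolz → luaqwdolzw (ins w @10)
Edit distance = 5.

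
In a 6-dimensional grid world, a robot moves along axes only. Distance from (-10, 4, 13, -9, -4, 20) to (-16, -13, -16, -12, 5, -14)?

Σ|x_i - y_i| = |-10 - (-16)| + |4 - (-13)| + |13 - (-16)| + |-9 - (-12)| + |-4 - 5| + |20 - (-14)| = 6 + 17 + 29 + 3 + 9 + 34 = 98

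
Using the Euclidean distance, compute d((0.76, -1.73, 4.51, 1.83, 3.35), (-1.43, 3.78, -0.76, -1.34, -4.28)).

(Σ|x_i - y_i|^2)^(1/2) = (|0.76 - (-1.43)|^2 + |-1.73 - 3.78|^2 + |4.51 - (-0.76)|^2 + |1.83 - (-1.34)|^2 + |3.35 - (-4.28)|^2)^(1/2)
= (2.19^2 + 5.51^2 + 5.27^2 + 3.17^2 + 7.63^2)^(1/2) = (4.7961 + 30.3601 + 27.7729 + 10.0489 + 58.2169)^(1/2) = (131.1949)^(1/2) ≈ 11.454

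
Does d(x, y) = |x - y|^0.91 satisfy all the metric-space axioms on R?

Yes. With 0 < p = 0.91 ≤ 1, d(x,y) = |x-y|^0.91 is a metric on R. Non-negativity and symmetry are immediate; |x-y|^0.91 = 0 ⟺ |x-y| = 0 ⟺ x = y. For the triangle inequality, the function t ↦ t^0.91 is subadditive on [0,∞) when p ≤ 1, so |x-z|^0.91 ≤ (|x-y| + |y-z|)^0.91 ≤ |x-y|^0.91 + |y-z|^0.91.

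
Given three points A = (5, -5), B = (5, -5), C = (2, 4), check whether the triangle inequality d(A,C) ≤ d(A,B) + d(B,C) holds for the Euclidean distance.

d(A,B) = √(0² + 0²) = √0 = 0, d(B,C) = √(3² + 9²) = √90 ≈ 9.4868, d(A,C) = √(3² + 9²) = √90 ≈ 9.4868.
d(A,C) ≈ 9.4868 ≤ 0 + 9.4868 = 9.4868. Triangle inequality is satisfied.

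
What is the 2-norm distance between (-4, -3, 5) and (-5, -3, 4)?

(Σ|x_i - y_i|^2)^(1/2) = (|-4 - (-5)|^2 + |-3 - (-3)|^2 + |5 - 4|^2)^(1/2)
= (1^2 + 0^2 + 1^2)^(1/2) = (1 + 0 + 1)^(1/2) = (2)^(1/2) ≈ 1.4142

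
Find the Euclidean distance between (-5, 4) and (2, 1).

√(Σ(x_i - y_i)²) = √((-5 - 2)² + (4 - 1)²)
= √((-7)² + 3²) = √(49 + 9) = √58 ≈ 7.6158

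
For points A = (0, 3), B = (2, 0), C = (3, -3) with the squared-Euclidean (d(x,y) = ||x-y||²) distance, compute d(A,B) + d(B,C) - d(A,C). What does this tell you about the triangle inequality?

d(A,B) = 2² + 3² = 13, d(B,C) = 1² + 3² = 10, d(A,C) = 3² + 6² = 45.
d(A,B) + d(B,C) - d(A,C) = 13 + 10 - 45 = 23 - 45 = -22. This is < 0, so the triangle inequality FAILS for these points (squared-Euclidean is not a metric).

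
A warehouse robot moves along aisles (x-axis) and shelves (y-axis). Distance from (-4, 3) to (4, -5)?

Σ|x_i - y_i| = |-4 - 4| + |3 - (-5)| = 8 + 8 = 16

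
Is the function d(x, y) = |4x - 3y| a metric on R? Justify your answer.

No. d fails symmetry: d(6, 7) = |4·6 - 3·7| = |3| = 3, but d(7, 6) = |4·7 - 3·6| = |10| = 10. Since 3 ≠ 10, d(x,y) ≠ d(y,x) in general.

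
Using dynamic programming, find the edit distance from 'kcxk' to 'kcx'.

Let D[i][j] be the edit distance between the first i characters of 'kcxk' and the first j characters of 'kcx', with D[i][0] = i, D[0][j] = j, and D[i][j] = D[i-1][j-1] if the characters match, else 1 + min(D[i-1][j], D[i][j-1], D[i-1][j-1]). Filling the table (rows: prefixes of 'kcxk', columns: prefixes of 'kcx'):
     ε  k  c  x
  ε  0  1  2  3
  k  1  0  1  2
  c  2  1  0  1
  x  3  2  1  0
  k  4  3  2  1
The bottom-right entry gives D[4][3] = 1, so no sequence of fewer than 1 edit works. Backtracking through the table gives one optimal edit sequence (1 edit):
  kcxk → kcx (del k @4)
Edit distance = 1.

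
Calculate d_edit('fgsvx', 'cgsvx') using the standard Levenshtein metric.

Let D[i][j] be the edit distance between the first i characters of 'fgsvx' and the first j characters of 'cgsvx', with D[i][0] = i, D[0][j] = j, and D[i][j] = D[i-1][j-1] if the characters match, else 1 + min(D[i-1][j], D[i][j-1], D[i-1][j-1]). Filling the table (rows: prefixes of 'fgsvx', columns: prefixes of 'cgsvx'):
     ε  c  g  s  v  x
  ε  0  1  2  3  4  5
  f  1  1  2  3  4  5
  g  2  2  1  2  3  4
  s  3  3  2  1  2  3
  v  4  4  3  2  1  2
  x  5  5  4  3  2  1
The bottom-right entry gives D[5][5] = 1, so no sequence of fewer than 1 edit works. Backtracking through the table gives one optimal edit sequence (1 edit):
  fgsvx → cgsvx (sub f→c @1)
Edit distance = 1.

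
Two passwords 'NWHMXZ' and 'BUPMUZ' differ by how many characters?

Differing positions: 1, 2, 3, 5. Hamming distance = 4.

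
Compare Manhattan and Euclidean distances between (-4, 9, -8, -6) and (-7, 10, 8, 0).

L1 = |-4 - (-7)| + |9 - 10| + |-8 - 8| + |-6 - 0| = 3 + 1 + 16 + 6 = 26
L2 = √(3² + 1² + 16² + 6²) = √302 ≈ 17.3781
L1 ≥ L2 always (equality iff movement is along one axis); L1 > L2 here.
Ratio L1/L2 = 26/√302 ≈ 1.4961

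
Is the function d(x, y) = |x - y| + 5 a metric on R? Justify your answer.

No. d fails identity of indiscernibles (specifically d(x,x) = 0): d(1, 1) = |1 - 1| + 5 = 0 + 5 = 5 ≠ 0.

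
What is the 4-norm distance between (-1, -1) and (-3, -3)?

(Σ|x_i - y_i|^4)^(1/4) = (|-1 - (-3)|^4 + |-1 - (-3)|^4)^(1/4)
= (2^4 + 2^4)^(1/4) = (16 + 16)^(1/4) = (32)^(1/4) ≈ 2.3784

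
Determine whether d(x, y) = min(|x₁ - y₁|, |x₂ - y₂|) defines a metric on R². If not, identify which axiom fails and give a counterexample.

No. d fails identity of indiscernibles: take x = (1, 0) and y = (1, 9). Then d(x,y) = min(|1 - 1|, |0 - 9|) = min(0, 9) = 0, yet x ≠ y.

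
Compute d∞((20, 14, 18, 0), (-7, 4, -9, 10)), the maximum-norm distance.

max(|x_i - y_i|) = max(|20 - (-7)|, |14 - 4|, |18 - (-9)|, |0 - 10|) = max(27, 10, 27, 10) = 27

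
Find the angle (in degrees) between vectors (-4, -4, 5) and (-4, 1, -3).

With u = (-4, -4, 5), v = (-4, 1, -3):
u·v = (-4)·(-4) + (-4)·1 + 5·(-3) = 16 + (-4) + (-15) = -3.
|u| = √((-4)² + (-4)² + 5²) = √57, |v| = √((-4)² + 1² + (-3)²) = √26, so |u||v| = √(57·26) = √1482.
cos θ = (u·v)/(|u||v|) = -3/√1482 ≈ -0.077929
θ = arccos(-0.077929) ≈ 94.47°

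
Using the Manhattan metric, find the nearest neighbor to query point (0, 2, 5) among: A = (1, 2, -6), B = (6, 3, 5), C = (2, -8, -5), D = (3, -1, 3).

Distances: d(A) = 12, d(B) = 7, d(C) = 22, d(D) = 8. Nearest: B = (6, 3, 5) with distance 7.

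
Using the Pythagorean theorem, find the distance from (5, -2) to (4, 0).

√(Σ(x_i - y_i)²) = √((5 - 4)² + (-2 - 0)²)
= √(1² + (-2)²) = √(1 + 4) = √5 ≈ 2.2361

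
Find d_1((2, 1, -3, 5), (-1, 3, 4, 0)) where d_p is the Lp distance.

Σ|x_i - y_i| = |2 - (-1)| + |1 - 3| + |-3 - 4| + |5 - 0| = 3 + 2 + 7 + 5 = 17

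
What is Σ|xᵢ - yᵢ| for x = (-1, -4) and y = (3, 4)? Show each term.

Σ|x_i - y_i| = |-1 - 3| + |-4 - 4| = 4 + 8 = 12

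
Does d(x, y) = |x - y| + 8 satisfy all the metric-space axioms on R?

No. d fails identity of indiscernibles (specifically d(x,x) = 0): d(-7, -7) = |-7 - (-7)| + 8 = 0 + 8 = 8 ≠ 0.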